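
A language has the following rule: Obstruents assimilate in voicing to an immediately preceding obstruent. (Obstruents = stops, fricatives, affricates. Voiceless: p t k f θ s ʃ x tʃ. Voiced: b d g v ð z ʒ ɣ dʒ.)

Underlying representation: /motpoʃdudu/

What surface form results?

[motpoʃtudu]

/d/ after /ʃ/ (voiceless) → [t]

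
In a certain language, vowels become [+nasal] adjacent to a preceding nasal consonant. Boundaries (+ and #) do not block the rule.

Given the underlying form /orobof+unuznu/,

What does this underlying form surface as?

[orobof+unũznũ]

/u/ after nasal /n/ → [ũ]
/u/ after nasal /n/ → [ũ]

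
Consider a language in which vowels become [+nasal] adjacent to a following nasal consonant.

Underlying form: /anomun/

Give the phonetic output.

[ãnõmũn]

/a/ before nasal /n/ → [ã]
/o/ before nasal /m/ → [õ]
/u/ before nasal /n/ → [ũ]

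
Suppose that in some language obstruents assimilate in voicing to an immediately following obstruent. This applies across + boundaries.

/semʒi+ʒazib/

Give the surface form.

[semʒi+ʒazib]

no segment meets the rule's conditions; no change.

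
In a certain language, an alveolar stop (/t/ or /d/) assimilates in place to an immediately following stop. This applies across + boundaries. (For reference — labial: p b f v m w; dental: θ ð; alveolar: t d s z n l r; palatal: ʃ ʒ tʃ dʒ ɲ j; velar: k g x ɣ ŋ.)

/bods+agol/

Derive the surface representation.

no segment meets the rule's conditions; no change.

[bods+agol]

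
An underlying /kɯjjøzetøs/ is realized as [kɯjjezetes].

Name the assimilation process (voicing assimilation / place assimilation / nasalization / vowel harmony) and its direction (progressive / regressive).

/ø/→[e] /ø/→[e].
Vowels agree with the first vowel, so the harmony is progressive.

vowel harmony, progressive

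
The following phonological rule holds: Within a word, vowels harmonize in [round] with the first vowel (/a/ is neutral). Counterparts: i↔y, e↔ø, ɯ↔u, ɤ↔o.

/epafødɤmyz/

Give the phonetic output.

[epafedɤmiz]

/ø/ harmonizes with /e/ ([-round]) → [e]
/y/ harmonizes with /e/ ([-round]) → [i]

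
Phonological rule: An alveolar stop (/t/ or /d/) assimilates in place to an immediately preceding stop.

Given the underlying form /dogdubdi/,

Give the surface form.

/d/ after /g/ (velar) → [g]
/d/ after /b/ (labial) → [b]

[doggubbi]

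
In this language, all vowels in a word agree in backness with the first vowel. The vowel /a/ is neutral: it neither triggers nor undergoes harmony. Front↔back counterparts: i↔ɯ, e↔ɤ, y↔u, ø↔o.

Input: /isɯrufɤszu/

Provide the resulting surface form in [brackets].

/ɯ/ harmonizes with /i/ ([-back]) → [i]
/u/ harmonizes with /i/ ([-back]) → [y]
/ɤ/ harmonizes with /i/ ([-back]) → [e]
/u/ harmonizes with /i/ ([-back]) → [y]

[isiryfeszy]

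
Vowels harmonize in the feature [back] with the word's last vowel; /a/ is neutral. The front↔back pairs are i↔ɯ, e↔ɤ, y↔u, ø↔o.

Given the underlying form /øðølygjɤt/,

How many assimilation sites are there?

3

/ø/ harmonizes with /ɤ/ ([+back]) → [o]
/ø/ harmonizes with /ɤ/ ([+back]) → [o]
/y/ harmonizes with /ɤ/ ([+back]) → [u]
3 segments change.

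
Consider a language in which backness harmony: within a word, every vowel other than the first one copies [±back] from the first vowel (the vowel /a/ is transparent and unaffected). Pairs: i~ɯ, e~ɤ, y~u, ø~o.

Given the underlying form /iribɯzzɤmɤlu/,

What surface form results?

/ɯ/ harmonizes with /i/ ([-back]) → [i]
/ɤ/ harmonizes with /i/ ([-back]) → [e]
/ɤ/ harmonizes with /i/ ([-back]) → [e]
/u/ harmonizes with /i/ ([-back]) → [y]

[iribizzemely]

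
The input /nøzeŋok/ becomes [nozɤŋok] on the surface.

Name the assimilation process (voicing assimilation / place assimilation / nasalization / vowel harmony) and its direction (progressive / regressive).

vowel harmony, regressive

/ø/→[o] /e/→[ɤ].
Vowels agree with the last vowel, so the harmony is regressive.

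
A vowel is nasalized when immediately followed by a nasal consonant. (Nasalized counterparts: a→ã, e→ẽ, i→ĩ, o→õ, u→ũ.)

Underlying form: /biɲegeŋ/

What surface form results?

/i/ before nasal /ɲ/ → [ĩ]
/e/ before nasal /ŋ/ → [ẽ]

[bĩɲegẽŋ]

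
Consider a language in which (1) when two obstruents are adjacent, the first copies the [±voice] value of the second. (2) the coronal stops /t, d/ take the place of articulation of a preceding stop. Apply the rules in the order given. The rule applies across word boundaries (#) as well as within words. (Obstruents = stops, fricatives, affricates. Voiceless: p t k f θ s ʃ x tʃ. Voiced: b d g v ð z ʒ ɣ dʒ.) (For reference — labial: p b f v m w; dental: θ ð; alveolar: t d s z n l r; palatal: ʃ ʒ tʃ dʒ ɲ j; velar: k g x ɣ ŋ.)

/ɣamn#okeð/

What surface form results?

[ɣamn#okeð]

Rule 1: no segment meets the rule's conditions; no change.
After rule 1: ɣamn#okeð
Rule 2: no segment meets the rule's conditions; no change.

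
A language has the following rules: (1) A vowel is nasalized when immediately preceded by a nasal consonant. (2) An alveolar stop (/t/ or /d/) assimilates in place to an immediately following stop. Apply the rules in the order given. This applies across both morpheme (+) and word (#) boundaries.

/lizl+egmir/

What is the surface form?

Rule 1: /i/ after nasal /m/ → [ĩ]
After rule 1: lizl+egmĩr
Rule 2: no segment meets the rule's conditions; no change.

[lizl+egmĩr]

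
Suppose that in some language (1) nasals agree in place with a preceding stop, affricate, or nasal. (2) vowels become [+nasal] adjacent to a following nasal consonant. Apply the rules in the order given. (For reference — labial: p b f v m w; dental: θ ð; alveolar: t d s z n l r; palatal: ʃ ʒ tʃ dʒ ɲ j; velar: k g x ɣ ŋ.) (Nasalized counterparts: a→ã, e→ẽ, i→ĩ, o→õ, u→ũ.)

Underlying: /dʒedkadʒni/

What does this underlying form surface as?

Rule 1: /n/ after /dʒ/ (palatal) → [ɲ]
After rule 1: dʒedkadʒɲi
Rule 2: no segment meets the rule's conditions; no change.

[dʒedkadʒɲi]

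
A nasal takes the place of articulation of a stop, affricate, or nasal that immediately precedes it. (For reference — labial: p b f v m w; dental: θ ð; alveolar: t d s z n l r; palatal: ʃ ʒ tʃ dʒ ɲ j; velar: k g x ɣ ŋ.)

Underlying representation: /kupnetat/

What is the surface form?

/n/ after /p/ (labial) → [m]

[kupmetat]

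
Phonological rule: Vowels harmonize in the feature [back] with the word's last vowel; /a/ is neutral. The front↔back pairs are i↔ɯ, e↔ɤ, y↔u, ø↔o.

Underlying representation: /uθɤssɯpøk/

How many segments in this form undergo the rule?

/u/ harmonizes with /ø/ ([-back]) → [y]
/ɤ/ harmonizes with /ø/ ([-back]) → [e]
/ɯ/ harmonizes with /ø/ ([-back]) → [i]
3 segments change.

3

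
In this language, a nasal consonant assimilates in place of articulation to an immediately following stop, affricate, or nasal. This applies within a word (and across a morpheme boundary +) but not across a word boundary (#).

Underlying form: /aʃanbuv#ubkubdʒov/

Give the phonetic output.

[aʃambuv#ubkubdʒov]

/n/ before /b/ (labial) → [m]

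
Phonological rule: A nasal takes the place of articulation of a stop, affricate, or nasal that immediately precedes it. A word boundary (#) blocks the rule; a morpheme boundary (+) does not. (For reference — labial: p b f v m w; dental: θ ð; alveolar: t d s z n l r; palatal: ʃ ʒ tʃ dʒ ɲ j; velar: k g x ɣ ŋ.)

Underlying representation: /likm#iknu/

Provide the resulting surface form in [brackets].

[likŋ#ikŋu]

/m/ after /k/ (velar) → [ŋ]
/n/ after /k/ (velar) → [ŋ]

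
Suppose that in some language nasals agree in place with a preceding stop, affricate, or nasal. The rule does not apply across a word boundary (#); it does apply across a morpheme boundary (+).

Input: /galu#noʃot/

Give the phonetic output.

[galu#noʃot]

no segment meets the rule's conditions; no change.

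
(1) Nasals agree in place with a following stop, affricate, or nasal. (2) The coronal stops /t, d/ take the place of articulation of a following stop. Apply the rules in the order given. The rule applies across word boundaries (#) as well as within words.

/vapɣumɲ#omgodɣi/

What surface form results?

[vapɣuɲɲ#oŋgodɣi]

Rule 1: /m/ before /ɲ/ (palatal) → [ɲ]
Rule 1: /m/ before /g/ (velar) → [ŋ]
After rule 1: vapɣuɲɲ#oŋgodɣi
Rule 2: no segment meets the rule's conditions; no change.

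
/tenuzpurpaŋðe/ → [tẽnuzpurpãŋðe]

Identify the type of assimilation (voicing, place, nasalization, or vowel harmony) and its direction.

/e/→[ẽ] /a/→[ã].
Each target copies a feature from the following segment, so the direction is regressive.

nasalization, regressive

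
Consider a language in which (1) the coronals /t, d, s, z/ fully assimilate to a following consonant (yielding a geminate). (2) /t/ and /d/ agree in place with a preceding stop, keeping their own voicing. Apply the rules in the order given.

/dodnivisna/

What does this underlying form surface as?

[donnivinna]

Rule 1: /d/ before /n/ → [n] (total assimilation)
Rule 1: /s/ before /n/ → [n] (total assimilation)
After rule 1: donnivinna
Rule 2: no segment meets the rule's conditions; no change.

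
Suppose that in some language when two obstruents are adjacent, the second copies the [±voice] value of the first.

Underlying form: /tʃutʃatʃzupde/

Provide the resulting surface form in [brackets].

[tʃutʃatʃsupte]

/z/ after /tʃ/ (voiceless) → [s]
/d/ after /p/ (voiceless) → [t]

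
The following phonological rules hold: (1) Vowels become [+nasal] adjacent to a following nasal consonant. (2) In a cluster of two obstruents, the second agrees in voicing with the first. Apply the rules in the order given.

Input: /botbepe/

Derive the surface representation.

[botpepe]

Rule 1: no segment meets the rule's conditions; no change.
After rule 1: botbepe
Rule 2: /b/ after /t/ (voiceless) → [p]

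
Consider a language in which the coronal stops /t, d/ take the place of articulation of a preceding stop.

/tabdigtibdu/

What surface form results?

[tabbigkibbu]

/d/ after /b/ (labial) → [b]
/t/ after /g/ (velar) → [k]
/d/ after /b/ (labial) → [b]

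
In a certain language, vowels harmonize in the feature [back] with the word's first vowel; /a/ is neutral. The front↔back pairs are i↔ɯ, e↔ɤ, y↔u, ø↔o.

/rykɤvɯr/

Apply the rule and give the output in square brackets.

[rykevir]

/ɤ/ harmonizes with /y/ ([-back]) → [e]
/ɯ/ harmonizes with /y/ ([-back]) → [i]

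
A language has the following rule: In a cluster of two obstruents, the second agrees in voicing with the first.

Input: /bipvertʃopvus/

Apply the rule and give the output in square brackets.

/v/ after /p/ (voiceless) → [f]
/v/ after /p/ (voiceless) → [f]

[bipfertʃopfus]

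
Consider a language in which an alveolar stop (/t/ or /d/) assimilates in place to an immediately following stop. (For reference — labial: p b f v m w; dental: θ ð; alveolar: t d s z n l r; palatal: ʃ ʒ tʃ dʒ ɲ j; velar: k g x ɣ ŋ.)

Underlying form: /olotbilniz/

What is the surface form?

[olopbilniz]

/t/ before /b/ (labial) → [p]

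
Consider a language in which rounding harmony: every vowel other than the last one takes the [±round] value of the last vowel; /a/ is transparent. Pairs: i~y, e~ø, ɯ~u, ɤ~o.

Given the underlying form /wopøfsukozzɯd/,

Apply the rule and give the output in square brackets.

[wɤpefsɯkɤzzɯd]

/o/ harmonizes with /ɯ/ ([-round]) → [ɤ]
/ø/ harmonizes with /ɯ/ ([-round]) → [e]
/u/ harmonizes with /ɯ/ ([-round]) → [ɯ]
/o/ harmonizes with /ɯ/ ([-round]) → [ɤ]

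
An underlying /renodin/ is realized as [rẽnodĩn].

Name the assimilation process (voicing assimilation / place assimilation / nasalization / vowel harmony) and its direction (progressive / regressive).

nasalization, regressive

/e/→[ẽ] /i/→[ĩ].
Each target copies a feature from the following segment, so the direction is regressive.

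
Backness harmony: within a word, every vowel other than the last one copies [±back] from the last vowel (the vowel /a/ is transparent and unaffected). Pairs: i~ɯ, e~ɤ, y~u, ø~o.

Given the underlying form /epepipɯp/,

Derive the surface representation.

/e/ harmonizes with /ɯ/ ([+back]) → [ɤ]
/e/ harmonizes with /ɯ/ ([+back]) → [ɤ]
/i/ harmonizes with /ɯ/ ([+back]) → [ɯ]

[ɤpɤpɯpɯp]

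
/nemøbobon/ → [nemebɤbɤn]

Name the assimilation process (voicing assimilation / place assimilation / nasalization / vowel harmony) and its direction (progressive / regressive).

vowel harmony, progressive

/ø/→[e] /o/→[ɤ] /o/→[ɤ].
Vowels agree with the first vowel, so the harmony is progressive.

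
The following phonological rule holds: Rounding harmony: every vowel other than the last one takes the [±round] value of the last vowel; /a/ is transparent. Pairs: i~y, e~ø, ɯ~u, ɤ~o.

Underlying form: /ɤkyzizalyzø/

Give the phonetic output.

/ɤ/ harmonizes with /ø/ ([+round]) → [o]
/i/ harmonizes with /ø/ ([+round]) → [y]

[okyzyzalyzø]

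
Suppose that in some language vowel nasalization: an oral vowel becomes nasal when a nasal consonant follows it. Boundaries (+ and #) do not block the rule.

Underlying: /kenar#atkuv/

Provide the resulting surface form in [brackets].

/e/ before nasal /n/ → [ẽ]

[kẽnar#atkuv]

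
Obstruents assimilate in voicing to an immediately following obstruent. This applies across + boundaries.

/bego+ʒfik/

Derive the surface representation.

/ʒ/ before /f/ (voiceless) → [ʃ]

[bego+ʃfik]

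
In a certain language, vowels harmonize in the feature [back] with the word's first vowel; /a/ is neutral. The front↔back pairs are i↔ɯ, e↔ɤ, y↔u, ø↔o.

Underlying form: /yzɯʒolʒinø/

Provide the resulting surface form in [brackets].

/ɯ/ harmonizes with /y/ ([-back]) → [i]
/o/ harmonizes with /y/ ([-back]) → [ø]

[yziʒølʒinø]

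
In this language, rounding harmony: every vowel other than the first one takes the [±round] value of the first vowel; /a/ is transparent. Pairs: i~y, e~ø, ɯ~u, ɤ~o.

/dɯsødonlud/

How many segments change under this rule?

/ø/ harmonizes with /ɯ/ ([-round]) → [e]
/o/ harmonizes with /ɯ/ ([-round]) → [ɤ]
/u/ harmonizes with /ɯ/ ([-round]) → [ɯ]
3 segments change.

3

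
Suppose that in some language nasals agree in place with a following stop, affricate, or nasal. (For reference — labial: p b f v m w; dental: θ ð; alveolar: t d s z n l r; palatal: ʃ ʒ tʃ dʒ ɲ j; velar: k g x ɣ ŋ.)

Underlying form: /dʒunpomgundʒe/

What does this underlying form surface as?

/n/ before /p/ (labial) → [m]
/m/ before /g/ (velar) → [ŋ]
/n/ before /dʒ/ (palatal) → [ɲ]

[dʒumpoŋguɲdʒe]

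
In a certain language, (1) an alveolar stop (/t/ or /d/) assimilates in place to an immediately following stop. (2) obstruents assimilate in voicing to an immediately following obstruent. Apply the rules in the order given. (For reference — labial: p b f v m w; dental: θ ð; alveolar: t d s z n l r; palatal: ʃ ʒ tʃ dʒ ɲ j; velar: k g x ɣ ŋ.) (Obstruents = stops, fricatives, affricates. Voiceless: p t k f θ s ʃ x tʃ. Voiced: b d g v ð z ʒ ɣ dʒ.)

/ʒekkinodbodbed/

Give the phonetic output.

Rule 1: /d/ before /b/ (labial) → [b]
Rule 1: /d/ before /b/ (labial) → [b]
After rule 1: ʒekkinobbobbed
Rule 2: no segment meets the rule's conditions; no change.

[ʒekkinobbobbed]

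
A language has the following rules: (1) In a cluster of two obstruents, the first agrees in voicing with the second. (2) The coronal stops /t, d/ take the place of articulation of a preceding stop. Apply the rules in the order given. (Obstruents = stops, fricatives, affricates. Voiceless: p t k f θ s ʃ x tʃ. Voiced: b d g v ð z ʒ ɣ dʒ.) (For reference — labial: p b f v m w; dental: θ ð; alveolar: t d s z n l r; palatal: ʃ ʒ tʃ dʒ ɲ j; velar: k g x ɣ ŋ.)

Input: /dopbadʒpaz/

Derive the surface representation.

Rule 1: /p/ before /b/ (voiced) → [b]
Rule 1: /dʒ/ before /p/ (voiceless) → [tʃ]
After rule 1: dobbatʃpaz
Rule 2: no segment meets the rule's conditions; no change.

[dobbatʃpaz]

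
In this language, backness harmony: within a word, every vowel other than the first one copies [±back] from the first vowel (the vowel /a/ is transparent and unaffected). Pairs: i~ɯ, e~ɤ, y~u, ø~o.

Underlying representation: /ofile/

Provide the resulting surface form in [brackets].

[ofɯlɤ]

/i/ harmonizes with /o/ ([+back]) → [ɯ]
/e/ harmonizes with /o/ ([+back]) → [ɤ]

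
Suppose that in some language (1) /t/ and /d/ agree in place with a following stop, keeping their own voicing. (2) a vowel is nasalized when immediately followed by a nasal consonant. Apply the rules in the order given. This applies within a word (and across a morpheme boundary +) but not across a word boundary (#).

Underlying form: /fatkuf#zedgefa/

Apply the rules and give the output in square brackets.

[fakkuf#zeggefa]

Rule 1: /t/ before /k/ (velar) → [k]
Rule 1: /d/ before /g/ (velar) → [g]
After rule 1: fakkuf#zeggefa
Rule 2: no segment meets the rule's conditions; no change.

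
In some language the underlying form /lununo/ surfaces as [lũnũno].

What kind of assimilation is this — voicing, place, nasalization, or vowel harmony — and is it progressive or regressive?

nasalization, regressive

/u/→[ũ] /u/→[ũ].
Each target copies a feature from the following segment, so the direction is regressive.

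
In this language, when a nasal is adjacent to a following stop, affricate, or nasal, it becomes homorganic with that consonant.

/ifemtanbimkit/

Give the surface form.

[ifentambiŋkit]

/m/ before /t/ (alveolar) → [n]
/n/ before /b/ (labial) → [m]
/m/ before /k/ (velar) → [ŋ]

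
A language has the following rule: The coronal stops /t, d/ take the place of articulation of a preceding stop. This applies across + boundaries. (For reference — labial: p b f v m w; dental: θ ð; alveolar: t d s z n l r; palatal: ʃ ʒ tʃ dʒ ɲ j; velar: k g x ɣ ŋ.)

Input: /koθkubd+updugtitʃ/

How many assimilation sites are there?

/d/ after /b/ (labial) → [b]
/d/ after /p/ (labial) → [b]
/t/ after /g/ (velar) → [k]
3 segments change.

3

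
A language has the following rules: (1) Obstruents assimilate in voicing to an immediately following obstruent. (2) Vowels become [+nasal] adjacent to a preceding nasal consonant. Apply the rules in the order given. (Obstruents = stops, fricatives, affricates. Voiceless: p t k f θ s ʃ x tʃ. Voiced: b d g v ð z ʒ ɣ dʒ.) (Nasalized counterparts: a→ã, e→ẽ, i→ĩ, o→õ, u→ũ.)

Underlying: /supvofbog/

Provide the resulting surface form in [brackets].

Rule 1: /p/ before /v/ (voiced) → [b]
Rule 1: /f/ before /b/ (voiced) → [v]
After rule 1: subvovbog
Rule 2: no segment meets the rule's conditions; no change.

[subvovbog]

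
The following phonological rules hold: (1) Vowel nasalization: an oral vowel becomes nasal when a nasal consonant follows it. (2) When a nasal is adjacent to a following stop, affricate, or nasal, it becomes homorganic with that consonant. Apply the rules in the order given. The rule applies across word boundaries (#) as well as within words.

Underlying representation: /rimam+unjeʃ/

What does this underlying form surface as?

[rĩmãm+ũnjeʃ]

Rule 1: /i/ before nasal /m/ → [ĩ]
Rule 1: /a/ before nasal /m/ → [ã]
Rule 1: /u/ before nasal /n/ → [ũ]
After rule 1: rĩmãm+ũnjeʃ
Rule 2: no segment meets the rule's conditions; no change.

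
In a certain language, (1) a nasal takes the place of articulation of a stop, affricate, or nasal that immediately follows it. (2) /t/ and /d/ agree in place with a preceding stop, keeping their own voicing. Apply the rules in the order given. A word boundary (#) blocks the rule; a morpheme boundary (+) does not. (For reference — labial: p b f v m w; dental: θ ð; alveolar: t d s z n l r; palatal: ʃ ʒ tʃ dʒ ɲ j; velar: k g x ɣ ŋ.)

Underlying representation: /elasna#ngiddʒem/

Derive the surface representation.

[elasna#ŋgiddʒem]

Rule 1: /n/ before /g/ (velar) → [ŋ]
After rule 1: elasna#ŋgiddʒem
Rule 2: no segment meets the rule's conditions; no change.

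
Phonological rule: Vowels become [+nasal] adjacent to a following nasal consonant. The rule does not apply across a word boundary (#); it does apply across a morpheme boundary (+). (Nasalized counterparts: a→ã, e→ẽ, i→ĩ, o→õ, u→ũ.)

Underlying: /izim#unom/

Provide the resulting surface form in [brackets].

[izĩm#ũnõm]

/i/ before nasal /m/ → [ĩ]
/u/ before nasal /n/ → [ũ]
/o/ before nasal /m/ → [õ]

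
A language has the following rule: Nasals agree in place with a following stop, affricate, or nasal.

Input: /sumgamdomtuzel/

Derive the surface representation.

/m/ before /g/ (velar) → [ŋ]
/m/ before /d/ (alveolar) → [n]
/m/ before /t/ (alveolar) → [n]

[suŋgandontuzel]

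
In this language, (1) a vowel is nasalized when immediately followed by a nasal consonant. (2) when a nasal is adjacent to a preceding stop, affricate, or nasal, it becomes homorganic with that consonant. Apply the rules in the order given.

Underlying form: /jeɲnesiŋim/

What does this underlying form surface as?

Rule 1: /e/ before nasal /ɲ/ → [ẽ]
Rule 1: /i/ before nasal /ŋ/ → [ĩ]
Rule 1: /i/ before nasal /m/ → [ĩ]
After rule 1: jẽɲnesĩŋĩm
Rule 2: /n/ after /ɲ/ (palatal) → [ɲ]

[jẽɲɲesĩŋĩm]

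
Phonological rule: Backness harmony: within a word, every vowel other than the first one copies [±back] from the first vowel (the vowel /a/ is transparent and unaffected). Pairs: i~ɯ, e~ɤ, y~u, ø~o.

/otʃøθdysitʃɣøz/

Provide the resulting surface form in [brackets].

/ø/ harmonizes with /o/ ([+back]) → [o]
/y/ harmonizes with /o/ ([+back]) → [u]
/i/ harmonizes with /o/ ([+back]) → [ɯ]
/ø/ harmonizes with /o/ ([+back]) → [o]

[otʃoθdusɯtʃɣoz]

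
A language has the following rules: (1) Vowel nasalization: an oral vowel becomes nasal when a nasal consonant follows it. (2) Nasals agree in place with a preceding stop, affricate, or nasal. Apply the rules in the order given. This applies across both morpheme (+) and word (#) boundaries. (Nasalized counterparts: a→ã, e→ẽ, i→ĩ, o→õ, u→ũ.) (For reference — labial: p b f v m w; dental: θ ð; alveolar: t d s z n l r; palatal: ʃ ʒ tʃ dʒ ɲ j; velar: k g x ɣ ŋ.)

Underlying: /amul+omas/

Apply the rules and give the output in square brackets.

[ãmul+õmas]

Rule 1: /a/ before nasal /m/ → [ã]
Rule 1: /o/ before nasal /m/ → [õ]
After rule 1: ãmul+õmas
Rule 2: no segment meets the rule's conditions; no change.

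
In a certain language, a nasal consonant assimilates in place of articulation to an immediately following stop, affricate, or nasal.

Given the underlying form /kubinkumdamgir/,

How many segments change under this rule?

3

/n/ before /k/ (velar) → [ŋ]
/m/ before /d/ (alveolar) → [n]
/m/ before /g/ (velar) → [ŋ]
3 segments change.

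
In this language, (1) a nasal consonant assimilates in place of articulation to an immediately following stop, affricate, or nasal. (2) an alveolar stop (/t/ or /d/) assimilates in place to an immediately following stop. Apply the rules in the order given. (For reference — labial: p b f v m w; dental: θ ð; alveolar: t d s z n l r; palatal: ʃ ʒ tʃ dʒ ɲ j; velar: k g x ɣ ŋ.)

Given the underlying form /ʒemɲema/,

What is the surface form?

Rule 1: /m/ before /ɲ/ (palatal) → [ɲ]
After rule 1: ʒeɲɲema
Rule 2: no segment meets the rule's conditions; no change.

[ʒeɲɲema]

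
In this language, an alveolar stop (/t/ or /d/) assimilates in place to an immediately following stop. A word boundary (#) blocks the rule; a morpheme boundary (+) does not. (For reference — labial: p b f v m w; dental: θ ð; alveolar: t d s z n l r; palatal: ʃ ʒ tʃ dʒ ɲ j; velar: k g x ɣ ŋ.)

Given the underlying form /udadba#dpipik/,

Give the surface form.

[udabba#bpipik]

/d/ before /b/ (labial) → [b]
/d/ before /p/ (labial) → [b]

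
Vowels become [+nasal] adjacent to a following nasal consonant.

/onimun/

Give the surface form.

/o/ before nasal /n/ → [õ]
/i/ before nasal /m/ → [ĩ]
/u/ before nasal /n/ → [ũ]

[õnĩmũn]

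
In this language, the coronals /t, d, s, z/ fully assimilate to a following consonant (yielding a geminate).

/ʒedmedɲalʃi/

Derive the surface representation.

[ʒemmeɲɲalʃi]

/d/ before /m/ → [m] (total assimilation)
/d/ before /ɲ/ → [ɲ] (total assimilation)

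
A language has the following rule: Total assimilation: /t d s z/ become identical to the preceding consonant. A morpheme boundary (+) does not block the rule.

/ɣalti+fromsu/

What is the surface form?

/t/ after /l/ → [l] (total assimilation)
/s/ after /m/ → [m] (total assimilation)

[ɣalli+frommu]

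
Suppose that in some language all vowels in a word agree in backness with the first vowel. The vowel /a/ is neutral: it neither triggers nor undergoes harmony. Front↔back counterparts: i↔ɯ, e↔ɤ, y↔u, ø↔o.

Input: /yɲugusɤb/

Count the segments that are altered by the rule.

/u/ harmonizes with /y/ ([-back]) → [y]
/u/ harmonizes with /y/ ([-back]) → [y]
/ɤ/ harmonizes with /y/ ([-back]) → [e]
3 segments change.

3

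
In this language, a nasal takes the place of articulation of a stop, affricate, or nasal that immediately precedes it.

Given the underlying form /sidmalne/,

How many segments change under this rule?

1

/m/ after /d/ (alveolar) → [n]
1 segment changes.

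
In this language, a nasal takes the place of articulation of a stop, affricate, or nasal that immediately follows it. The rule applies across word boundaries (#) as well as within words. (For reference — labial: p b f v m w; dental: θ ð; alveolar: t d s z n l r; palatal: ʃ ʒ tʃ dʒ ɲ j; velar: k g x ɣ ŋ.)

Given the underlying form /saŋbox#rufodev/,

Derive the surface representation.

[sambox#rufodev]

/ŋ/ before /b/ (labial) → [m]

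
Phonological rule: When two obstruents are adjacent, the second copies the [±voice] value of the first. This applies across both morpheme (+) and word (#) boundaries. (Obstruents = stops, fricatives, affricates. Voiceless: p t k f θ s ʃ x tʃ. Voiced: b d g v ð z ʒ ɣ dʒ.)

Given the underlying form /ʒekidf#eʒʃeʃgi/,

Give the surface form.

[ʒekidv#eʒʒeʃki]

/f/ after /d/ (voiced) → [v]
/ʃ/ after /ʒ/ (voiced) → [ʒ]
/g/ after /ʃ/ (voiceless) → [k]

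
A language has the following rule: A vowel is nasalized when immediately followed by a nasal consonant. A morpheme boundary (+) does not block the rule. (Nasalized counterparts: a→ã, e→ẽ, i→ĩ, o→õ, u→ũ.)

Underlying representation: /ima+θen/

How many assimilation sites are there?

2

/i/ before nasal /m/ → [ĩ]
/e/ before nasal /n/ → [ẽ]
2 segments change.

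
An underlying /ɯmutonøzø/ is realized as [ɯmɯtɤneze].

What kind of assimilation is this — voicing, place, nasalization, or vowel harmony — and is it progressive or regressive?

/u/→[ɯ] /o/→[ɤ] /ø/→[e] /ø/→[e].
Vowels agree with the first vowel, so the harmony is progressive.

vowel harmony, progressive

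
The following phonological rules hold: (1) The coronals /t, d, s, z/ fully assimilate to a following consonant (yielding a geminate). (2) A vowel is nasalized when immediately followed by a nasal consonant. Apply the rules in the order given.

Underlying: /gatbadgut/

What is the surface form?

[gabbaggut]

Rule 1: /t/ before /b/ → [b] (total assimilation)
Rule 1: /d/ before /g/ → [g] (total assimilation)
After rule 1: gabbaggut
Rule 2: no segment meets the rule's conditions; no change.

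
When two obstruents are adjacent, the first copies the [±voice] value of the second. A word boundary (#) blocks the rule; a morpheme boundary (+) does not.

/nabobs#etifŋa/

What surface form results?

/b/ before /s/ (voiceless) → [p]

[nabops#etifŋa]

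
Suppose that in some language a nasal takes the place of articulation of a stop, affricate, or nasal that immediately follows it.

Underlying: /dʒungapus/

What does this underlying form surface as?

[dʒuŋgapus]

/n/ before /g/ (velar) → [ŋ]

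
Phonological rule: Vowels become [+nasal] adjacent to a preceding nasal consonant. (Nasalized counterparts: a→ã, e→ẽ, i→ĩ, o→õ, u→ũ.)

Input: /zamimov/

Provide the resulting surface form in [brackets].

[zamĩmõv]

/i/ after nasal /m/ → [ĩ]
/o/ after nasal /m/ → [õ]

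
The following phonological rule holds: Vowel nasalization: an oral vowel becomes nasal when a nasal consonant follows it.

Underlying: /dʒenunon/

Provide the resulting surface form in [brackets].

[dʒẽnũnõn]

/e/ before nasal /n/ → [ẽ]
/u/ before nasal /n/ → [ũ]
/o/ before nasal /n/ → [õ]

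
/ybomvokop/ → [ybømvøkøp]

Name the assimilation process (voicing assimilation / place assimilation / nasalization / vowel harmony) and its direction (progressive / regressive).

vowel harmony, progressive

/o/→[ø] /o/→[ø] /o/→[ø].
Vowels agree with the first vowel, so the harmony is progressive.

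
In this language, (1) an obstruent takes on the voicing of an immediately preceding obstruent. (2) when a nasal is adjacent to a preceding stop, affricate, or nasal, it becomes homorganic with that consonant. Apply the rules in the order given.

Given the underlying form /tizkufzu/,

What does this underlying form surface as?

Rule 1: /k/ after /z/ (voiced) → [g]
Rule 1: /z/ after /f/ (voiceless) → [s]
After rule 1: tizgufsu
Rule 2: no segment meets the rule's conditions; no change.

[tizgufsu]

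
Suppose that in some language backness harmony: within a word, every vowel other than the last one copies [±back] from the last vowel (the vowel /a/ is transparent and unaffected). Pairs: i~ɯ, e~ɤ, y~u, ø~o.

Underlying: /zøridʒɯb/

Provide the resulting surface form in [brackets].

[zorɯdʒɯb]

/ø/ harmonizes with /ɯ/ ([+back]) → [o]
/i/ harmonizes with /ɯ/ ([+back]) → [ɯ]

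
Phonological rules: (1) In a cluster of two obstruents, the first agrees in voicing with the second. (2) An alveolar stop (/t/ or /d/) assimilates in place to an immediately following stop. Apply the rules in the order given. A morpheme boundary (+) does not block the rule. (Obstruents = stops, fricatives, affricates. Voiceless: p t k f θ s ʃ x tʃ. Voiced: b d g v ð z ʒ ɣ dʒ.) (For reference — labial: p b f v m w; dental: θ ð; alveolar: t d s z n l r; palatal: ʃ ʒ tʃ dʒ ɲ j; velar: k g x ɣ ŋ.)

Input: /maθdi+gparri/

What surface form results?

[maðdi+kparri]

Rule 1: /θ/ before /d/ (voiced) → [ð]
Rule 1: /g/ before /p/ (voiceless) → [k]
After rule 1: maðdi+kparri
Rule 2: no segment meets the rule's conditions; no change.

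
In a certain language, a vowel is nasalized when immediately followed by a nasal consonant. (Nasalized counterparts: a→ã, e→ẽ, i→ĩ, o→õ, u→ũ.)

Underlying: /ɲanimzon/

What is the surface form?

[ɲãnĩmzõn]

/a/ before nasal /n/ → [ã]
/i/ before nasal /m/ → [ĩ]
/o/ before nasal /n/ → [õ]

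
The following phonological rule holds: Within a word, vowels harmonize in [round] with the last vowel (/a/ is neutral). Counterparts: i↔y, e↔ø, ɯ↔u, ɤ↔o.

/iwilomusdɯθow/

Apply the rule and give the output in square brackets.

[ywylomusduθow]

/i/ harmonizes with /o/ ([+round]) → [y]
/i/ harmonizes with /o/ ([+round]) → [y]
/ɯ/ harmonizes with /o/ ([+round]) → [u]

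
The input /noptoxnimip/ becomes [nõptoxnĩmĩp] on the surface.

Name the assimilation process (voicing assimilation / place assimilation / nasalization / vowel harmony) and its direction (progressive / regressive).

/o/→[õ] /i/→[ĩ] /i/→[ĩ].
Each target copies a feature from the preceding segment, so the direction is progressive.

nasalization, progressive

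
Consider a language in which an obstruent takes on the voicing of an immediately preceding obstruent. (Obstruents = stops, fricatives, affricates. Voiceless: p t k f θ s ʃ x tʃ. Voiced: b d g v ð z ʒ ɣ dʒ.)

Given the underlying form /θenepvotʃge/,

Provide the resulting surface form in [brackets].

[θenepfotʃke]

/v/ after /p/ (voiceless) → [f]
/g/ after /tʃ/ (voiceless) → [k]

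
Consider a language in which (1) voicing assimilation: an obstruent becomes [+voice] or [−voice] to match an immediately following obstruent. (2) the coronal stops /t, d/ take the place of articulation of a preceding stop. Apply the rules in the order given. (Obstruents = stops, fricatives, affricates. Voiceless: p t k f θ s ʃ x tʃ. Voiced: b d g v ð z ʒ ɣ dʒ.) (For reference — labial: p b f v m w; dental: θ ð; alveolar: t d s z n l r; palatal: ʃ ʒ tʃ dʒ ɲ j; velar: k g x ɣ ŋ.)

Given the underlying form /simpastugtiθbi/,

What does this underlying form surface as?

[simpastukkiðbi]

Rule 1: /g/ before /t/ (voiceless) → [k]
Rule 1: /θ/ before /b/ (voiced) → [ð]
After rule 1: simpastuktiðbi
Rule 2: /t/ after /k/ (velar) → [k]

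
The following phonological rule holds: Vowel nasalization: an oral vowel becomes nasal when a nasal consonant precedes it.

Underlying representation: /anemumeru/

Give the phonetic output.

/e/ after nasal /n/ → [ẽ]
/u/ after nasal /m/ → [ũ]
/e/ after nasal /m/ → [ẽ]

[anẽmũmẽru]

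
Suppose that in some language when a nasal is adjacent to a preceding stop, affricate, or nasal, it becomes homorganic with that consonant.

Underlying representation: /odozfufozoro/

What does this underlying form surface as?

[odozfufozoro]

no segment meets the rule's conditions; no change.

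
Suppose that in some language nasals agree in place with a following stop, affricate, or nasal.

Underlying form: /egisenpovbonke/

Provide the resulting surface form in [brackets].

/n/ before /p/ (labial) → [m]
/n/ before /k/ (velar) → [ŋ]

[egisempovboŋke]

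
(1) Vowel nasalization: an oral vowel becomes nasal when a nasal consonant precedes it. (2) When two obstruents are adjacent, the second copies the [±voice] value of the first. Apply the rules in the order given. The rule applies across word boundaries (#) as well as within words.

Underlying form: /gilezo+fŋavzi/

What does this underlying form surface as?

Rule 1: /a/ after nasal /ŋ/ → [ã]
After rule 1: gilezo+fŋãvzi
Rule 2: no segment meets the rule's conditions; no change.

[gilezo+fŋãvzi]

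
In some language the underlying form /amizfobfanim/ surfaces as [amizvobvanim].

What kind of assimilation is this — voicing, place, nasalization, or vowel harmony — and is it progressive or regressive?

voicing assimilation, progressive

/f/→[v] /f/→[v].
Each target copies a feature from the preceding segment, so the direction is progressive.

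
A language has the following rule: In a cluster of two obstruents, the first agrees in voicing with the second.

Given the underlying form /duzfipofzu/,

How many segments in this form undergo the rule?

/z/ before /f/ (voiceless) → [s]
/f/ before /z/ (voiced) → [v]
2 segments change.

2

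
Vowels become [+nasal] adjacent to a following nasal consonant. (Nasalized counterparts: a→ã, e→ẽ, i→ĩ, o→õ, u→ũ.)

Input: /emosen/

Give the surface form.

[ẽmosẽn]

/e/ before nasal /m/ → [ẽ]
/e/ before nasal /n/ → [ẽ]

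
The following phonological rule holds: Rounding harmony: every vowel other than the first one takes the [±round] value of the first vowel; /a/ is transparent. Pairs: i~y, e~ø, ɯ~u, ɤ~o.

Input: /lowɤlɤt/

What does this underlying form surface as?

/ɤ/ harmonizes with /o/ ([+round]) → [o]
/ɤ/ harmonizes with /o/ ([+round]) → [o]

[lowolot]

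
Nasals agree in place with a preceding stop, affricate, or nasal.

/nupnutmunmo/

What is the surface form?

/n/ after /p/ (labial) → [m]
/m/ after /t/ (alveolar) → [n]
/m/ after /n/ (alveolar) → [n]

[nupmutnunno]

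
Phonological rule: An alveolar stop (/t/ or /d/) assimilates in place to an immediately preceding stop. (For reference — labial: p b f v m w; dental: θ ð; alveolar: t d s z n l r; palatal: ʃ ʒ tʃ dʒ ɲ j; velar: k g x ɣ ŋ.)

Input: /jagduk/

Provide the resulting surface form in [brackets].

[jagguk]

/d/ after /g/ (velar) → [g]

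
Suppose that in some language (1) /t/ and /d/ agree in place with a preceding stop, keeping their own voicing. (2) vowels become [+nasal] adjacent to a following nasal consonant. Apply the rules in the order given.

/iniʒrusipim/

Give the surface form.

[ĩniʒrusipĩm]

Rule 1: no segment meets the rule's conditions; no change.
After rule 1: iniʒrusipim
Rule 2: /i/ before nasal /n/ → [ĩ]
Rule 2: /i/ before nasal /m/ → [ĩ]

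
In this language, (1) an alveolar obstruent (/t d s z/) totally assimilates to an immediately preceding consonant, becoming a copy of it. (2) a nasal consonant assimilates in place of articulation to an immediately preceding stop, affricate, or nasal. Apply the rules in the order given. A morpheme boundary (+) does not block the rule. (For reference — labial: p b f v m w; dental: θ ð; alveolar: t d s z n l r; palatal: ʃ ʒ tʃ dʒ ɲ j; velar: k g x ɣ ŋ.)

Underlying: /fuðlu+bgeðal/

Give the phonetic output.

Rule 1: no segment meets the rule's conditions; no change.
After rule 1: fuðlu+bgeðal
Rule 2: no segment meets the rule's conditions; no change.

[fuðlu+bgeðal]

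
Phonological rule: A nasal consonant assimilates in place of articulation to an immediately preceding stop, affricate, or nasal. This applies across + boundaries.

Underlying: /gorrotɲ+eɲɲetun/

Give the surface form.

/ɲ/ after /t/ (alveolar) → [n]

[gorrotn+eɲɲetun]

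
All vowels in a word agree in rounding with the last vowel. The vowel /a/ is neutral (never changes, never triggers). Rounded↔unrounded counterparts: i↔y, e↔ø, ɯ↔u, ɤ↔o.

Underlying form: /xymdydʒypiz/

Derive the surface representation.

/y/ harmonizes with /i/ ([-round]) → [i]
/y/ harmonizes with /i/ ([-round]) → [i]
/y/ harmonizes with /i/ ([-round]) → [i]

[ximdidʒipiz]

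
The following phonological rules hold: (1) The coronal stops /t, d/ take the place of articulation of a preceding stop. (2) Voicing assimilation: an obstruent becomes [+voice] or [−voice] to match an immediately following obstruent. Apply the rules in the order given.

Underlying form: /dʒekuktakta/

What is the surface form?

[dʒekukkakka]

Rule 1: /t/ after /k/ (velar) → [k]
Rule 1: /t/ after /k/ (velar) → [k]
After rule 1: dʒekukkakka
Rule 2: no segment meets the rule's conditions; no change.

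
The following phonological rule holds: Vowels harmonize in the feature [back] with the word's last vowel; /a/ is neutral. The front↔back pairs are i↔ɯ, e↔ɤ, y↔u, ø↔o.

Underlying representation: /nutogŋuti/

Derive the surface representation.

[nytøgŋyti]

/u/ harmonizes with /i/ ([-back]) → [y]
/o/ harmonizes with /i/ ([-back]) → [ø]
/u/ harmonizes with /i/ ([-back]) → [y]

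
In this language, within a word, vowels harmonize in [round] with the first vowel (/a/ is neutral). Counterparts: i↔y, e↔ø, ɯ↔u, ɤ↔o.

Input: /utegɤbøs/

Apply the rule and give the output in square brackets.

[utøgobøs]

/e/ harmonizes with /u/ ([+round]) → [ø]
/ɤ/ harmonizes with /u/ ([+round]) → [o]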